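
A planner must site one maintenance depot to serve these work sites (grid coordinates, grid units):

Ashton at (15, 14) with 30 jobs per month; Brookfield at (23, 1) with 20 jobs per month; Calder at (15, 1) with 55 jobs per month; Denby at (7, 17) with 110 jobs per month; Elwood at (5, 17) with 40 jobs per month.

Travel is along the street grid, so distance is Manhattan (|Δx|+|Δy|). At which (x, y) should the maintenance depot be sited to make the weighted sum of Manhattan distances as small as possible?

Manhattan distance separates: Σwᵢ(|x−xᵢ|+|y−yᵢ|) = Σwᵢ|x−xᵢ| + Σwᵢ|y−yᵢ|, so x and y are optimised independently as 1-D weighted medians.
Total weight W = 255; half = 127.5.
x-coordinate, sorted with cumulative weight:
  x=5 (Elwood, w=40) cum 40
  x=7 (Denby, w=110) cum 150  ← median
  x=15 (Ashton, w=30) cum 180
  x=15 (Calder, w=55) cum 235
  x=23 (Brookfield, w=20) cum 255
⇒ x* = 7
y-coordinate, sorted with cumulative weight:
  y=1 (Brookfield, w=20) cum 20
  y=1 (Calder, w=55) cum 75
  y=14 (Ashton, w=30) cum 105
  y=17 (Denby, w=110) cum 215  ← median
  y=17 (Elwood, w=40) cum 255
⇒ y* = 17

(7, 17)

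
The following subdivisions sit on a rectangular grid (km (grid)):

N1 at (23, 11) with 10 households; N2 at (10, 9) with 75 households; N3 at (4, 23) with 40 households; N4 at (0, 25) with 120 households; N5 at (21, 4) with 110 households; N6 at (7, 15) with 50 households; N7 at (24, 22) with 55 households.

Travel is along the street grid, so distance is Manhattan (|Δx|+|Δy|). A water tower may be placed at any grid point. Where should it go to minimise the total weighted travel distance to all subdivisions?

Manhattan distance separates: Σwᵢ(|x−xᵢ|+|y−yᵢ|) = Σwᵢ|x−xᵢ| + Σwᵢ|y−yᵢ|, so x and y are optimised independently as 1-D weighted medians.
Total weight W = 460; half = 230.
x-coordinate, sorted with cumulative weight:
  x=0 (N4, w=120) cum 120
  x=4 (N3, w=40) cum 160
  x=7 (N6, w=50) cum 210
  x=10 (N2, w=75) cum 285  ← median
  x=21 (N5, w=110) cum 395
  x=23 (N1, w=10) cum 405
  x=24 (N7, w=55) cum 460
⇒ x* = 10
y-coordinate, sorted with cumulative weight:
  y=4 (N5, w=110) cum 110
  y=9 (N2, w=75) cum 185
  y=11 (N1, w=10) cum 195
  y=15 (N6, w=50) cum 245  ← median
  y=22 (N7, w=55) cum 300
  y=23 (N3, w=40) cum 340
  y=25 (N4, w=120) cum 460
⇒ y* = 15

(10, 15)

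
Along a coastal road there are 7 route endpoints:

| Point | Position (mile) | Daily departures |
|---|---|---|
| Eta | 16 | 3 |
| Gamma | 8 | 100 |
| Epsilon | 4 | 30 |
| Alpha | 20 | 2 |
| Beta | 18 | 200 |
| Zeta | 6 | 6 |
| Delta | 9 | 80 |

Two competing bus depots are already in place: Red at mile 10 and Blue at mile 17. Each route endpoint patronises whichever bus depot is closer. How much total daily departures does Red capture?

The indifferent point is the midpoint (10+17)/2 = 13.5; route endpoints left of it (closer to Red at 10) go to Red, those right go to Blue.
  Epsilon at 4 (w=30) → Red
  Zeta at 6 (w=6) → Red
  Gamma at 8 (w=100) → Red
  Delta at 9 (w=80) → Red
  Eta at 16 (w=3) → Blue
  Beta at 18 (w=200) → Blue
  Alpha at 20 (w=2) → Blue
Red captures 216; Blue captures 205.

216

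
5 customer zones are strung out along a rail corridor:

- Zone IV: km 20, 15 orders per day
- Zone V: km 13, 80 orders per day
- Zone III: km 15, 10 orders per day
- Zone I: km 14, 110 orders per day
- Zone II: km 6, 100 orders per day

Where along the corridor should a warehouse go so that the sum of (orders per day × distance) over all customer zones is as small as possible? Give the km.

x = 13

For a sum of weighted absolute distances on a line, the optimum is the weighted median (not the mean). Total weight W = 315; half-weight = 157.5.
Sort by position and accumulate weight:
  km 6 (Zone II, w=100) → cum 100
  km 13 (Zone V, w=80) → cum 180  ≥ 157.5 → median here
  km 14 (Zone I, w=110) → cum 290
  km 15 (Zone III, w=10) → cum 300
  km 20 (Zone IV, w=15) → cum 315
Optimal location: km 13.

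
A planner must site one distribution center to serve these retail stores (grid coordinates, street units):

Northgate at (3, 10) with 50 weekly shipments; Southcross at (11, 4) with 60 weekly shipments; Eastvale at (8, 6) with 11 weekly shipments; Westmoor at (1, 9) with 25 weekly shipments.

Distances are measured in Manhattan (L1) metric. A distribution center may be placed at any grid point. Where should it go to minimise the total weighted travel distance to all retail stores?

Manhattan distance separates: Σwᵢ(|x−xᵢ|+|y−yᵢ|) = Σwᵢ|x−xᵢ| + Σwᵢ|y−yᵢ|, so x and y are optimised independently as 1-D weighted medians.
Total weight W = 146; half = 73.
x-coordinate, sorted with cumulative weight:
  x=1 (Westmoor, w=25) cum 25
  x=3 (Northgate, w=50) cum 75  ← median
  x=8 (Eastvale, w=11) cum 86
  x=11 (Southcross, w=60) cum 146
⇒ x* = 3
y-coordinate, sorted with cumulative weight:
  y=4 (Southcross, w=60) cum 60
  y=6 (Eastvale, w=11) cum 71
  y=9 (Westmoor, w=25) cum 96  ← median
  y=10 (Northgate, w=50) cum 146
⇒ y* = 9

(3, 9)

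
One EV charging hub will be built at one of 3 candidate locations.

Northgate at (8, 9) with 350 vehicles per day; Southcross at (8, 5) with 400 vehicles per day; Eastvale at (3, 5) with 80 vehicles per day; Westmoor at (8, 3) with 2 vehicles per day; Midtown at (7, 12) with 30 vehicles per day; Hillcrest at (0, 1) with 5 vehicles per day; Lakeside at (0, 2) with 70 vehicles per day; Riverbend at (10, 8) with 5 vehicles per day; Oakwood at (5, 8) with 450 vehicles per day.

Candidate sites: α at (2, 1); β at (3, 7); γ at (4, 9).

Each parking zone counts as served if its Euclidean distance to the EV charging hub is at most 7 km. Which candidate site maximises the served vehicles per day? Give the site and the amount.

Coverage radius r = 7 km; a point is covered iff (Δx)²+(Δy)² ≤ 7² = 49.
  α (2, 1): covers {Eastvale, Westmoor, Hillcrest, Lakeside} → 157
  β (3, 7): covers {Northgate, Southcross, Eastvale, Westmoor, Midtown, Hillcrest, Lakeside, Oakwood} → 1387
  γ (4, 9): covers {Northgate, Southcross, Eastvale, Midtown, Riverbend, Oakwood} → 1315
Maximum coverage at β: 1387 vehicles per day.

β, covering 1387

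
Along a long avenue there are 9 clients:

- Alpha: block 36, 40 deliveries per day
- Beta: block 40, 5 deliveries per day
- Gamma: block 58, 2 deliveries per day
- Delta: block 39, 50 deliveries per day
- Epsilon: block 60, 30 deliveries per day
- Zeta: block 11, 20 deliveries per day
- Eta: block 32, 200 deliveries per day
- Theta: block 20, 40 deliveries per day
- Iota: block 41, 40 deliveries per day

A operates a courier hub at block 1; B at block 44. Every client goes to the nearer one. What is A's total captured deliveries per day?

60

The indifferent point is the midpoint (1+44)/2 = 22.5; clients left of it (closer to A at 1) go to A, those right go to B.
  Zeta at 11 (w=20) → A
  Theta at 20 (w=40) → A
  Eta at 32 (w=200) → B
  Alpha at 36 (w=40) → B
  Delta at 39 (w=50) → B
  Beta at 40 (w=5) → B
  Iota at 41 (w=40) → B
  Gamma at 58 (w=2) → B
  Epsilon at 60 (w=30) → B
A captures 60; B captures 367.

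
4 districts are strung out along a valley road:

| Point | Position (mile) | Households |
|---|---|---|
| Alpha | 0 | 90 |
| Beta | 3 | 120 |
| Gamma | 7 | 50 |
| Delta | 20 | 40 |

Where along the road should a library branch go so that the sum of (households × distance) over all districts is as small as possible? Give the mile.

x = 3

For a sum of weighted absolute distances on a line, the optimum is the weighted median (not the mean). Total weight W = 300; half-weight = 150.
Sort by position and accumulate weight:
  mile 0 (Alpha, w=90) → cum 90
  mile 3 (Beta, w=120) → cum 210  ≥ 150 → median here
  mile 7 (Gamma, w=50) → cum 260
  mile 20 (Delta, w=40) → cum 300
Optimal location: mile 3.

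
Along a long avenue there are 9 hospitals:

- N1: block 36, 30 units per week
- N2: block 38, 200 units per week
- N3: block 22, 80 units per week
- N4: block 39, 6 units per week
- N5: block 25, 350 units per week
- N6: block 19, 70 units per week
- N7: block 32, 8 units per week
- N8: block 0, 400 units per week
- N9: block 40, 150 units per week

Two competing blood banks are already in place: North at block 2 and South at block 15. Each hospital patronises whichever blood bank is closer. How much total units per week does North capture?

The indifferent point is the midpoint (2+15)/2 = 8.5; hospitals left of it (closer to North at 2) go to North, those right go to South.
  N8 at 0 (w=400) → North
  N6 at 19 (w=70) → South
  N3 at 22 (w=80) → South
  N5 at 25 (w=350) → South
  N7 at 32 (w=8) → South
  N1 at 36 (w=30) → South
  N2 at 38 (w=200) → South
  N4 at 39 (w=6) → South
  N9 at 40 (w=150) → South
North captures 400; South captures 894.

400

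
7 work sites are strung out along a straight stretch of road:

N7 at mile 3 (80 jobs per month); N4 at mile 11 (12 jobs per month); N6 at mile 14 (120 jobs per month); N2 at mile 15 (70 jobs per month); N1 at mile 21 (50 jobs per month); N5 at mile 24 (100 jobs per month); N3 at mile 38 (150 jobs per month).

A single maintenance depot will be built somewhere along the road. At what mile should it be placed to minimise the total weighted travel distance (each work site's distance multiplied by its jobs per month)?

For a sum of weighted absolute distances on a line, the optimum is the weighted median (not the mean). Total weight W = 582; half-weight = 291.
Sort by position and accumulate weight:
  mile 3 (N7, w=80) → cum 80
  mile 11 (N4, w=12) → cum 92
  mile 14 (N6, w=120) → cum 212
  mile 15 (N2, w=70) → cum 282
  mile 21 (N1, w=50) → cum 332  ≥ 291 → median here
  mile 24 (N5, w=100) → cum 432
  mile 38 (N3, w=150) → cum 582
Optimal location: mile 21.

x = 21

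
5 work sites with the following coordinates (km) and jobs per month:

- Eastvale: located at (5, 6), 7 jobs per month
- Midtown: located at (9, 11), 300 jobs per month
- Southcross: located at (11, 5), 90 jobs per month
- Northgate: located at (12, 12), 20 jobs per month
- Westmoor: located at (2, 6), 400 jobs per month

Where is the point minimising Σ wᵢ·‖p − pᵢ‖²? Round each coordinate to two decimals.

The minimiser of Σwᵢ‖p−pᵢ‖² is the weighted centroid p* = (Σwᵢpᵢ)/(Σwᵢ).
Σwᵢ = 817.
Σwᵢxᵢ = 7·5 + 300·9 + 90·11 + 20·12 + 400·2 = 4765.
Σwᵢyᵢ = 7·6 + 300·11 + 90·5 + 20·12 + 400·6 = 6432.
x* = 4765/817 = 5.83, y* = 6432/817 = 7.87.

(5.83, 7.87)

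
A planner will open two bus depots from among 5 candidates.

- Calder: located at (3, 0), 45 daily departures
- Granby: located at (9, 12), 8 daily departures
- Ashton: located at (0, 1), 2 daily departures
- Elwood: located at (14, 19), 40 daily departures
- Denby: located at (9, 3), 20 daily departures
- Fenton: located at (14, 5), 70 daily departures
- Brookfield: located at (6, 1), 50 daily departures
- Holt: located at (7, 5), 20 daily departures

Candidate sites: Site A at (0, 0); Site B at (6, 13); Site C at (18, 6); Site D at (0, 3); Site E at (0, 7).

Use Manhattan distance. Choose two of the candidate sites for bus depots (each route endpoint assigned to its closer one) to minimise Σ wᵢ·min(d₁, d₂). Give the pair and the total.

Evaluate every pair (each demand assigned to the nearer of the two):
  {Site A, Site C}: total = 2117
  {Site C, Site D}: total = 2184
  {Site A, Site B}: total = 2619
  {Site C, Site E}: total = 2624
  {Site B, Site C}: total = 2718
  {Site B, Site D}: total = 2746
  {Site A, Site E}: total = 3179
  {Site B, Site E}: total = 3214
  {Site D, Site E}: total = 3306
  {Site A, Site D}: total = 3311
Best pair: {Site A, Site C} with total 2117.

{Site A, Site C}, total 2117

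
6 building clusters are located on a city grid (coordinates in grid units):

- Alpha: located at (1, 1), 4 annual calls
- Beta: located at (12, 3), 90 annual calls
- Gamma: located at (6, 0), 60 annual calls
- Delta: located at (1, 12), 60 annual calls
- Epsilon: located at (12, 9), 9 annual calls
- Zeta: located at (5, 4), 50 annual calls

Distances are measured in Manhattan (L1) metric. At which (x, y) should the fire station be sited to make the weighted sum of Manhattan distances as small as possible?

(6, 3)

Manhattan distance separates: Σwᵢ(|x−xᵢ|+|y−yᵢ|) = Σwᵢ|x−xᵢ| + Σwᵢ|y−yᵢ|, so x and y are optimised independently as 1-D weighted medians.
Total weight W = 273; half = 136.5.
x-coordinate, sorted with cumulative weight:
  x=1 (Alpha, w=4) cum 4
  x=1 (Delta, w=60) cum 64
  x=5 (Zeta, w=50) cum 114
  x=6 (Gamma, w=60) cum 174  ← median
  x=12 (Beta, w=90) cum 264
  x=12 (Epsilon, w=9) cum 273
⇒ x* = 6
y-coordinate, sorted with cumulative weight:
  y=0 (Gamma, w=60) cum 60
  y=1 (Alpha, w=4) cum 64
  y=3 (Beta, w=90) cum 154  ← median
  y=4 (Zeta, w=50) cum 204
  y=9 (Epsilon, w=9) cum 213
  y=12 (Delta, w=60) cum 273
⇒ y* = 3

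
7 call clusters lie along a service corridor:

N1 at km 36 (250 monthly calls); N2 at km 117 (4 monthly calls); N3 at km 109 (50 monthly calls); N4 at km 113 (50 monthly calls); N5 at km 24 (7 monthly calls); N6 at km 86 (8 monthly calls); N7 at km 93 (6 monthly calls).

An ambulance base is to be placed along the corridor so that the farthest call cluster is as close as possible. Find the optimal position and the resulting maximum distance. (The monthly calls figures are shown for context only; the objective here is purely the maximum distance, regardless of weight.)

location 70.5, max distance 46.5

The 1-center on a line is the midpoint of the two extreme points: leftmost at 24, rightmost at 117.
Optimal location = (24 + 117)/2 = 70.5; maximum distance = (117 − 24)/2 = 46.5.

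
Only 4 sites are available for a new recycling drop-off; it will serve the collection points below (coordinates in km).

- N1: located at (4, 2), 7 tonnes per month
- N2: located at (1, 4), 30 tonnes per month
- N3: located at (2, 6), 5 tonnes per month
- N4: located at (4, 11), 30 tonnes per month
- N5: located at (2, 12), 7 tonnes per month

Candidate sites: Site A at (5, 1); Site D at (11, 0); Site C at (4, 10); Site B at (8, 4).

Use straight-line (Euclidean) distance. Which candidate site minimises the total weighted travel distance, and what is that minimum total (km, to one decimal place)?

Site C, total 329.4 km

Total weighted distance at each candidate:
  Site A (5, 1): total = 570.4
  Site D (11, 0): total = 924.3
  Site C (4, 10): total = 329.4
  Site B (8, 4): total = 584.8
Minimum is at Site C with total 329.4 km.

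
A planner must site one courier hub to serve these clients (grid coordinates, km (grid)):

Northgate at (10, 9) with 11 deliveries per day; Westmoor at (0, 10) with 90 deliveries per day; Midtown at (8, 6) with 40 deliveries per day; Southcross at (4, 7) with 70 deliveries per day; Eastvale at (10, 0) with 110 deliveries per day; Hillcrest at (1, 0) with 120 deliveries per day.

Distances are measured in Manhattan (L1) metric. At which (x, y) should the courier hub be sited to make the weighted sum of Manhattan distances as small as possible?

(4, 0)

Manhattan distance separates: Σwᵢ(|x−xᵢ|+|y−yᵢ|) = Σwᵢ|x−xᵢ| + Σwᵢ|y−yᵢ|, so x and y are optimised independently as 1-D weighted medians.
Total weight W = 441; half = 220.5.
x-coordinate, sorted with cumulative weight:
  x=0 (Westmoor, w=90) cum 90
  x=1 (Hillcrest, w=120) cum 210
  x=4 (Southcross, w=70) cum 280  ← median
  x=8 (Midtown, w=40) cum 320
  x=10 (Northgate, w=11) cum 331
  x=10 (Eastvale, w=110) cum 441
⇒ x* = 4
y-coordinate, sorted with cumulative weight:
  y=0 (Eastvale, w=110) cum 110
  y=0 (Hillcrest, w=120) cum 230  ← median
  y=6 (Midtown, w=40) cum 270
  y=7 (Southcross, w=70) cum 340
  y=9 (Northgate, w=11) cum 351
  y=10 (Westmoor, w=90) cum 441
⇒ y* = 0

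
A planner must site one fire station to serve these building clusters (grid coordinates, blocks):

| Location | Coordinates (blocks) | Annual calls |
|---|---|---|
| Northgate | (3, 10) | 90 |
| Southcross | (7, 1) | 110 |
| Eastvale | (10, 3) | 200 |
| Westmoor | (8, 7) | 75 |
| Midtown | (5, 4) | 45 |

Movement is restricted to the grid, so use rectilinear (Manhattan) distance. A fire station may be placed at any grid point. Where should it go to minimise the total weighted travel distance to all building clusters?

Manhattan distance separates: Σwᵢ(|x−xᵢ|+|y−yᵢ|) = Σwᵢ|x−xᵢ| + Σwᵢ|y−yᵢ|, so x and y are optimised independently as 1-D weighted medians.
Total weight W = 520; half = 260.
x-coordinate, sorted with cumulative weight:
  x=3 (Northgate, w=90) cum 90
  x=5 (Midtown, w=45) cum 135
  x=7 (Southcross, w=110) cum 245
  x=8 (Westmoor, w=75) cum 320  ← median
  x=10 (Eastvale, w=200) cum 520
⇒ x* = 8
y-coordinate, sorted with cumulative weight:
  y=1 (Southcross, w=110) cum 110
  y=3 (Eastvale, w=200) cum 310  ← median
  y=4 (Midtown, w=45) cum 355
  y=7 (Westmoor, w=75) cum 430
  y=10 (Northgate, w=90) cum 520
⇒ y* = 3

(8, 3)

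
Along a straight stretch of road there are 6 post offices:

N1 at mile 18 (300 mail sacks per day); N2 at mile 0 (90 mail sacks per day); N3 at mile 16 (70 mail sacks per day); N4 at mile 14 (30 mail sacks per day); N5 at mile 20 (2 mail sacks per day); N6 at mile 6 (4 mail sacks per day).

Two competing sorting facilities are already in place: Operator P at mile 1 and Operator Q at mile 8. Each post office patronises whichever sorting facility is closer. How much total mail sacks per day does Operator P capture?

The indifferent point is the midpoint (1+8)/2 = 4.5; post offices left of it (closer to Operator P at 1) go to Operator P, those right go to Operator Q.
  N2 at 0 (w=90) → Operator P
  N6 at 6 (w=4) → Operator Q
  N4 at 14 (w=30) → Operator Q
  N3 at 16 (w=70) → Operator Q
  N1 at 18 (w=300) → Operator Q
  N5 at 20 (w=2) → Operator Q
Operator P captures 90; Operator Q captures 406.

90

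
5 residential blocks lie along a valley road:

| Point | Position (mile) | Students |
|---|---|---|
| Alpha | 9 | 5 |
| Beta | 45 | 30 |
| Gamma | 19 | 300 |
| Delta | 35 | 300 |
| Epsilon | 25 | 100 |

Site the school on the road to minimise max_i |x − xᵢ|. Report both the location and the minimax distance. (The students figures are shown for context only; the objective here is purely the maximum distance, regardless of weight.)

location 27, max distance 18

The 1-center on a line is the midpoint of the two extreme points: leftmost at 9, rightmost at 45.
Optimal location = (9 + 45)/2 = 27; maximum distance = (45 − 9)/2 = 18.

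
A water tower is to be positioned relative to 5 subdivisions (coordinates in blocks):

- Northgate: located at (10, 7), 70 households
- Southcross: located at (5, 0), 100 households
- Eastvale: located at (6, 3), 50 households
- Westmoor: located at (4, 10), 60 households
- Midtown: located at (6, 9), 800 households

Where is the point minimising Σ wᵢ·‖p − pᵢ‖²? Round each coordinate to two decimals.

The minimiser of Σwᵢ‖p−pᵢ‖² is the weighted centroid p* = (Σwᵢpᵢ)/(Σwᵢ).
Σwᵢ = 1080.
Σwᵢxᵢ = 70·10 + 100·5 + 50·6 + 60·4 + 800·6 = 6540.
Σwᵢyᵢ = 70·7 + 100·0 + 50·3 + 60·10 + 800·9 = 8440.
x* = 6540/1080 = 6.06, y* = 8440/1080 = 7.81.

(6.06, 7.81)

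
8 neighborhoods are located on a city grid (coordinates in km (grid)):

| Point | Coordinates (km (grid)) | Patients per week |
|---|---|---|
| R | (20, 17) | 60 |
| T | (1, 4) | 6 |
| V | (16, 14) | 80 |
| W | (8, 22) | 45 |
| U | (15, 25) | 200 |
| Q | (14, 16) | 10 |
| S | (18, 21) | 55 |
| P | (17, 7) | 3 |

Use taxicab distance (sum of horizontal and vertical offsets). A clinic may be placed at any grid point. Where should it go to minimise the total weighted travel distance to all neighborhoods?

Manhattan distance separates: Σwᵢ(|x−xᵢ|+|y−yᵢ|) = Σwᵢ|x−xᵢ| + Σwᵢ|y−yᵢ|, so x and y are optimised independently as 1-D weighted medians.
Total weight W = 459; half = 229.5.
x-coordinate, sorted with cumulative weight:
  x=1 (T, w=6) cum 6
  x=8 (W, w=45) cum 51
  x=14 (Q, w=10) cum 61
  x=15 (U, w=200) cum 261  ← median
  x=16 (V, w=80) cum 341
  x=17 (P, w=3) cum 344
  x=18 (S, w=55) cum 399
  x=20 (R, w=60) cum 459
⇒ x* = 15
y-coordinate, sorted with cumulative weight:
  y=4 (T, w=6) cum 6
  y=7 (P, w=3) cum 9
  y=14 (V, w=80) cum 89
  y=16 (Q, w=10) cum 99
  y=17 (R, w=60) cum 159
  y=21 (S, w=55) cum 214
  y=22 (W, w=45) cum 259  ← median
  y=25 (U, w=200) cum 459
⇒ y* = 22

(15, 22)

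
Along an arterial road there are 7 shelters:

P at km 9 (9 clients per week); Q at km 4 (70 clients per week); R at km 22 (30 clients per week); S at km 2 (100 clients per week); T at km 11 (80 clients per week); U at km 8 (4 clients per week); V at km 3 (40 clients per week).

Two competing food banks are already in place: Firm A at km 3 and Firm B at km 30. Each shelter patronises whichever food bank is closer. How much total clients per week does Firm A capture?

The indifferent point is the midpoint (3+30)/2 = 16.5; shelters left of it (closer to Firm A at 3) go to Firm A, those right go to Firm B.
  S at 2 (w=100) → Firm A
  V at 3 (w=40) → Firm A
  Q at 4 (w=70) → Firm A
  U at 8 (w=4) → Firm A
  P at 9 (w=9) → Firm A
  T at 11 (w=80) → Firm A
  R at 22 (w=30) → Firm B
Firm A captures 303; Firm B captures 30.

303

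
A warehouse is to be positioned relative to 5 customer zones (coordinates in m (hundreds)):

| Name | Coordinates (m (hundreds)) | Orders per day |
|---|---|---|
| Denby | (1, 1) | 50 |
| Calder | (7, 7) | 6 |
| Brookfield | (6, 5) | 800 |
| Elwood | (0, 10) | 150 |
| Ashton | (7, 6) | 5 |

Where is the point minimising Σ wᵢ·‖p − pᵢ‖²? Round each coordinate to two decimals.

(4.87, 5.56)

The minimiser of Σwᵢ‖p−pᵢ‖² is the weighted centroid p* = (Σwᵢpᵢ)/(Σwᵢ).
Σwᵢ = 1011.
Σwᵢxᵢ = 50·1 + 6·7 + 800·6 + 150·0 + 5·7 = 4927.
Σwᵢyᵢ = 50·1 + 6·7 + 800·5 + 150·10 + 5·6 = 5622.
x* = 4927/1011 = 4.87, y* = 5622/1011 = 5.56.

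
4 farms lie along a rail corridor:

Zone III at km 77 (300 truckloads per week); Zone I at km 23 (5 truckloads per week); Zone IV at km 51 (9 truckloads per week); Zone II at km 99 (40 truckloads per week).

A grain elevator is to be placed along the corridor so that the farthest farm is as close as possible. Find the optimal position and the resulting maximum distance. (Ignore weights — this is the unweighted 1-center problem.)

The 1-center on a line is the midpoint of the two extreme points: leftmost at 23, rightmost at 99.
Optimal location = (23 + 99)/2 = 61; maximum distance = (99 − 23)/2 = 38.

location 61, max distance 38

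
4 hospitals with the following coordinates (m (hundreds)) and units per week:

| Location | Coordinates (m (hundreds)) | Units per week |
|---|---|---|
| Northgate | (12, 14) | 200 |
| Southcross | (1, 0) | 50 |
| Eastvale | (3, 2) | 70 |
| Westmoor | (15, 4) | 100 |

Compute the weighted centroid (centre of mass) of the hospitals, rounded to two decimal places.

The minimiser of Σwᵢ‖p−pᵢ‖² is the weighted centroid p* = (Σwᵢpᵢ)/(Σwᵢ).
Σwᵢ = 420.
Σwᵢxᵢ = 200·12 + 50·1 + 70·3 + 100·15 = 4160.
Σwᵢyᵢ = 200·14 + 50·0 + 70·2 + 100·4 = 3340.
x* = 4160/420 = 9.90, y* = 3340/420 = 7.95.

(9.90, 7.95)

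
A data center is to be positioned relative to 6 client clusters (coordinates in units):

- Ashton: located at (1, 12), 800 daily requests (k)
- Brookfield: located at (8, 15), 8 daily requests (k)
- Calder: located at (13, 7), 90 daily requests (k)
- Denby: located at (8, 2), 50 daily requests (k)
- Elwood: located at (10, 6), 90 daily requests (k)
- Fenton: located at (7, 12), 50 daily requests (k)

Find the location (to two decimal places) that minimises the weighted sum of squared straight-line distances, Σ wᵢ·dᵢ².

(3.39, 10.65)

The minimiser of Σwᵢ‖p−pᵢ‖² is the weighted centroid p* = (Σwᵢpᵢ)/(Σwᵢ).
Σwᵢ = 1088.
Σwᵢxᵢ = 800·1 + 8·8 + 90·13 + 50·8 + 90·10 + 50·7 = 3684.
Σwᵢyᵢ = 800·12 + 8·15 + 90·7 + 50·2 + 90·6 + 50·12 = 11590.
x* = 3684/1088 = 3.39, y* = 11590/1088 = 10.65.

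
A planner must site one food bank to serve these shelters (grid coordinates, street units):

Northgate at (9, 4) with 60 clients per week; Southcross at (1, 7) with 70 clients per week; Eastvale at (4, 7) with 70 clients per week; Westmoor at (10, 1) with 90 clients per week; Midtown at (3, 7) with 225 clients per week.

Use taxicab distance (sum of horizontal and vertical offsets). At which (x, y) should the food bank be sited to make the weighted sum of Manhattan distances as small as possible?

Manhattan distance separates: Σwᵢ(|x−xᵢ|+|y−yᵢ|) = Σwᵢ|x−xᵢ| + Σwᵢ|y−yᵢ|, so x and y are optimised independently as 1-D weighted medians.
Total weight W = 515; half = 257.5.
x-coordinate, sorted with cumulative weight:
  x=1 (Southcross, w=70) cum 70
  x=3 (Midtown, w=225) cum 295  ← median
  x=4 (Eastvale, w=70) cum 365
  x=9 (Northgate, w=60) cum 425
  x=10 (Westmoor, w=90) cum 515
⇒ x* = 3
y-coordinate, sorted with cumulative weight:
  y=1 (Westmoor, w=90) cum 90
  y=4 (Northgate, w=60) cum 150
  y=7 (Southcross, w=70) cum 220
  y=7 (Eastvale, w=70) cum 290  ← median
  y=7 (Midtown, w=225) cum 515
⇒ y* = 7

(3, 7)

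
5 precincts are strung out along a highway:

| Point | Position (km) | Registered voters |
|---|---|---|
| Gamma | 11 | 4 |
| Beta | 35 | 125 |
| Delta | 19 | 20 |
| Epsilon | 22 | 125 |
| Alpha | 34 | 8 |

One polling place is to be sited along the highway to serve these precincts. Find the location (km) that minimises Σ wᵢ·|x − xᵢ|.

x = 22

For a sum of weighted absolute distances on a line, the optimum is the weighted median (not the mean). Total weight W = 282; half-weight = 141.
Sort by position and accumulate weight:
  km 11 (Gamma, w=4) → cum 4
  km 19 (Delta, w=20) → cum 24
  km 22 (Epsilon, w=125) → cum 149  ≥ 141 → median here
  km 34 (Alpha, w=8) → cum 157
  km 35 (Beta, w=125) → cum 282
Optimal location: km 22.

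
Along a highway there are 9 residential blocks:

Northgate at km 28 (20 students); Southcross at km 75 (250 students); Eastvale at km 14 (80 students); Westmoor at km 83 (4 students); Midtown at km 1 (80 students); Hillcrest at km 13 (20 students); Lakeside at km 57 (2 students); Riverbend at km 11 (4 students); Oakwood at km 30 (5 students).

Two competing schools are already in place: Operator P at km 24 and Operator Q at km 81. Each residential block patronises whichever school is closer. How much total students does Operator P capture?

209

The indifferent point is the midpoint (24+81)/2 = 52.5; residential blocks left of it (closer to Operator P at 24) go to Operator P, those right go to Operator Q.
  Midtown at 1 (w=80) → Operator P
  Riverbend at 11 (w=4) → Operator P
  Hillcrest at 13 (w=20) → Operator P
  Eastvale at 14 (w=80) → Operator P
  Northgate at 28 (w=20) → Operator P
  Oakwood at 30 (w=5) → Operator P
  Lakeside at 57 (w=2) → Operator Q
  Southcross at 75 (w=250) → Operator Q
  Westmoor at 83 (w=4) → Operator Q
Operator P captures 209; Operator Q captures 256.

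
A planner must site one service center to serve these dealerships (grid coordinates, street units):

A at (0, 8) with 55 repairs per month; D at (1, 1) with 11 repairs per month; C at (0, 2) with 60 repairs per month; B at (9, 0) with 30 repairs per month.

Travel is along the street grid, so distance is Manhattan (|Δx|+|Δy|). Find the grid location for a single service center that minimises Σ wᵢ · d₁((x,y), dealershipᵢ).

(0, 2)

Manhattan distance separates: Σwᵢ(|x−xᵢ|+|y−yᵢ|) = Σwᵢ|x−xᵢ| + Σwᵢ|y−yᵢ|, so x and y are optimised independently as 1-D weighted medians.
Total weight W = 156; half = 78.
x-coordinate, sorted with cumulative weight:
  x=0 (A, w=55) cum 55
  x=0 (C, w=60) cum 115  ← median
  x=1 (D, w=11) cum 126
  x=9 (B, w=30) cum 156
⇒ x* = 0
y-coordinate, sorted with cumulative weight:
  y=0 (B, w=30) cum 30
  y=1 (D, w=11) cum 41
  y=2 (C, w=60) cum 101  ← median
  y=8 (A, w=55) cum 156
⇒ y* = 2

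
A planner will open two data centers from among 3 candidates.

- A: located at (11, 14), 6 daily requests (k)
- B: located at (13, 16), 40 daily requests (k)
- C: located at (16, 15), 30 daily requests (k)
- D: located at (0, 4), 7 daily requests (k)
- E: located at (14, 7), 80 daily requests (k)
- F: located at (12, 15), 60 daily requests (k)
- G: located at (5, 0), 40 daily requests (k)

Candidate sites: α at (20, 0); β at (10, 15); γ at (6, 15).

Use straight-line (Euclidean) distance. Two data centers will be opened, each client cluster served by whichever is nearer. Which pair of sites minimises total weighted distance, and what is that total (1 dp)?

{β, γ}, total 1839.6

Evaluate every pair (each demand assigned to the nearer of the two):
  {β, γ}: total = 1839.6
  {α, β}: total = 1854.6
  {α, γ}: total = 2398.7
Best pair: {β, γ} with total 1839.6.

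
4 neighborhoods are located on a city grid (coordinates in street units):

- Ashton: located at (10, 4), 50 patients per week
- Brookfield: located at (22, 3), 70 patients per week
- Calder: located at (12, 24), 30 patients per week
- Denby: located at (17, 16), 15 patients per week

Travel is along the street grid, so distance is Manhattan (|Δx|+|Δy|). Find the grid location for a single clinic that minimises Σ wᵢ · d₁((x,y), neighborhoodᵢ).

(17, 4)

Manhattan distance separates: Σwᵢ(|x−xᵢ|+|y−yᵢ|) = Σwᵢ|x−xᵢ| + Σwᵢ|y−yᵢ|, so x and y are optimised independently as 1-D weighted medians.
Total weight W = 165; half = 82.5.
x-coordinate, sorted with cumulative weight:
  x=10 (Ashton, w=50) cum 50
  x=12 (Calder, w=30) cum 80
  x=17 (Denby, w=15) cum 95  ← median
  x=22 (Brookfield, w=70) cum 165
⇒ x* = 17
y-coordinate, sorted with cumulative weight:
  y=3 (Brookfield, w=70) cum 70
  y=4 (Ashton, w=50) cum 120  ← median
  y=16 (Denby, w=15) cum 135
  y=24 (Calder, w=30) cum 165
⇒ y* = 4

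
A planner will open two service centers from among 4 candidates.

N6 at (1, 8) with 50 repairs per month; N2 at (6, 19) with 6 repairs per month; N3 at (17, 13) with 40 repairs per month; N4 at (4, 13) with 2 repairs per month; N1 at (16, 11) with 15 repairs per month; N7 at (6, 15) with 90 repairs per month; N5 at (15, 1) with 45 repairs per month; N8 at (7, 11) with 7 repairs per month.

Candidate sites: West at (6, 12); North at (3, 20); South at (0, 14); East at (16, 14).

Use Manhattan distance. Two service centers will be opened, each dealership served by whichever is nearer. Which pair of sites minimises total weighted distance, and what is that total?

{West, East}, total 1537

Evaluate every pair (each demand assigned to the nearer of the two):
  {West, East}: total = 1537
  {South, East}: total = 1881
  {West, South}: total = 2227
  {North, East}: total = 2299
  {West, North}: total = 2309
  {North, South}: total = 3349
Best pair: {West, East} with total 1537.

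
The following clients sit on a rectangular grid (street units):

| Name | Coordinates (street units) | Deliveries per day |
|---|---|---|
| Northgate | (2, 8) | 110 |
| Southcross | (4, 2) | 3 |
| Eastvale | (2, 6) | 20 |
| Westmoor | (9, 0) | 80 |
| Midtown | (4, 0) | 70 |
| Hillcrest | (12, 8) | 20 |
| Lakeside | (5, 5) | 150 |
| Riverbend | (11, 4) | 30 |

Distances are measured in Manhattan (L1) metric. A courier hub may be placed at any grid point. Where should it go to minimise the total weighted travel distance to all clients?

(5, 5)

Manhattan distance separates: Σwᵢ(|x−xᵢ|+|y−yᵢ|) = Σwᵢ|x−xᵢ| + Σwᵢ|y−yᵢ|, so x and y are optimised independently as 1-D weighted medians.
Total weight W = 483; half = 241.5.
x-coordinate, sorted with cumulative weight:
  x=2 (Northgate, w=110) cum 110
  x=2 (Eastvale, w=20) cum 130
  x=4 (Southcross, w=3) cum 133
  x=4 (Midtown, w=70) cum 203
  x=5 (Lakeside, w=150) cum 353  ← median
  x=9 (Westmoor, w=80) cum 433
  x=11 (Riverbend, w=30) cum 463
  x=12 (Hillcrest, w=20) cum 483
⇒ x* = 5
y-coordinate, sorted with cumulative weight:
  y=0 (Westmoor, w=80) cum 80
  y=0 (Midtown, w=70) cum 150
  y=2 (Southcross, w=3) cum 153
  y=4 (Riverbend, w=30) cum 183
  y=5 (Lakeside, w=150) cum 333  ← median
  y=6 (Eastvale, w=20) cum 353
  y=8 (Northgate, w=110) cum 463
  y=8 (Hillcrest, w=20) cum 483
⇒ y* = 5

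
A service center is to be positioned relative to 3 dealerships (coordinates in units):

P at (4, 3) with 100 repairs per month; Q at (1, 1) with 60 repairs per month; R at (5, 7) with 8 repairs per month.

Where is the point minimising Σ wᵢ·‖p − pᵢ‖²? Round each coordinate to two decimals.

The minimiser of Σwᵢ‖p−pᵢ‖² is the weighted centroid p* = (Σwᵢpᵢ)/(Σwᵢ).
Σwᵢ = 168.
Σwᵢxᵢ = 100·4 + 60·1 + 8·5 = 500.
Σwᵢyᵢ = 100·3 + 60·1 + 8·7 = 416.
x* = 500/168 = 2.98, y* = 416/168 = 2.48.

(2.98, 2.48)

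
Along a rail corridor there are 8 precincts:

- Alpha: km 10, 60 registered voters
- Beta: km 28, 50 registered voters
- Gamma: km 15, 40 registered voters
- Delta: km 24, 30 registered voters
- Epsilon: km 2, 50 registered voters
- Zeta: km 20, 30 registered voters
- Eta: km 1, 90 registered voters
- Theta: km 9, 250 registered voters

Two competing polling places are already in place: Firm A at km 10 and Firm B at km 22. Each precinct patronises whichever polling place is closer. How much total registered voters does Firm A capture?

The indifferent point is the midpoint (10+22)/2 = 16; precincts left of it (closer to Firm A at 10) go to Firm A, those right go to Firm B.
  Eta at 1 (w=90) → Firm A
  Epsilon at 2 (w=50) → Firm A
  Theta at 9 (w=250) → Firm A
  Alpha at 10 (w=60) → Firm A
  Gamma at 15 (w=40) → Firm A
  Zeta at 20 (w=30) → Firm B
  Delta at 24 (w=30) → Firm B
  Beta at 28 (w=50) → Firm B
Firm A captures 490; Firm B captures 110.

490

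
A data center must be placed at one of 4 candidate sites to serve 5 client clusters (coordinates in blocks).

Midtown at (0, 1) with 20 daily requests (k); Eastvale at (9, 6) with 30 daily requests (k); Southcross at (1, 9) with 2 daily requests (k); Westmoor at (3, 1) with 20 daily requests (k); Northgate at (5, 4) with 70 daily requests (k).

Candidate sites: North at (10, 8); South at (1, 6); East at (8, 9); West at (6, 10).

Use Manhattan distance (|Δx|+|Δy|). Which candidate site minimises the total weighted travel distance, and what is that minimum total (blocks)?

Total weighted distance at each candidate:
  North (10, 8): total = 1360
  South (1, 6): total = 926
  East (8, 9): total = 1274
  West (6, 10): total = 1252
Minimum is at South with total 926 blocks.

South, total 926 blocks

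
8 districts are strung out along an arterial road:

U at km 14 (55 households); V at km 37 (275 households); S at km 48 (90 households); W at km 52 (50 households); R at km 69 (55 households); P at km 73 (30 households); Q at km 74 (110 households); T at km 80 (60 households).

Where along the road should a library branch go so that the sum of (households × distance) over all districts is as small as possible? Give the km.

For a sum of weighted absolute distances on a line, the optimum is the weighted median (not the mean). Total weight W = 725; half-weight = 362.5.
Sort by position and accumulate weight:
  km 14 (U, w=55) → cum 55
  km 37 (V, w=275) → cum 330
  km 48 (S, w=90) → cum 420  ≥ 362.5 → median here
  km 52 (W, w=50) → cum 470
  km 69 (R, w=55) → cum 525
  km 73 (P, w=30) → cum 555
  km 74 (Q, w=110) → cum 665
  km 80 (T, w=60) → cum 725
Optimal location: km 48.

x = 48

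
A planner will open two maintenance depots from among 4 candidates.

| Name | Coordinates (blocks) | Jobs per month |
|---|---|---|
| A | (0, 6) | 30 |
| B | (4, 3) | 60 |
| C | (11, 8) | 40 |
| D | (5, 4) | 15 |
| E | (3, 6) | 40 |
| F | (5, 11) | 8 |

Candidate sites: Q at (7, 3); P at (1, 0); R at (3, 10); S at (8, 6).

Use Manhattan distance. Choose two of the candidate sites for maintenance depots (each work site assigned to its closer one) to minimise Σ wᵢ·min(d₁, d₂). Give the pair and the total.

{Q, S}, total 929

Evaluate every pair (each demand assigned to the nearer of the two):
  {Q, S}: total = 929
  {Q, R}: total = 979
  {R, S}: total = 1089
  {P, S}: total = 1109
  {Q, P}: total = 1155
  {P, R}: total = 1274
Best pair: {Q, S} with total 929.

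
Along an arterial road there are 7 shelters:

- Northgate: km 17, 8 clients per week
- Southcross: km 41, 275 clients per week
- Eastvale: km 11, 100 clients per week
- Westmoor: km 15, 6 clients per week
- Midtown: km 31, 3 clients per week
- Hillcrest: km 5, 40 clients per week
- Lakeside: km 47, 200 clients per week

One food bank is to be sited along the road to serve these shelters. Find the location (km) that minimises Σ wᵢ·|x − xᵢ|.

x = 41

For a sum of weighted absolute distances on a line, the optimum is the weighted median (not the mean). Total weight W = 632; half-weight = 316.
Sort by position and accumulate weight:
  km 5 (Hillcrest, w=40) → cum 40
  km 11 (Eastvale, w=100) → cum 140
  km 15 (Westmoor, w=6) → cum 146
  km 17 (Northgate, w=8) → cum 154
  km 31 (Midtown, w=3) → cum 157
  km 41 (Southcross, w=275) → cum 432  ≥ 316 → median here
  km 47 (Lakeside, w=200) → cum 632
Optimal location: km 41.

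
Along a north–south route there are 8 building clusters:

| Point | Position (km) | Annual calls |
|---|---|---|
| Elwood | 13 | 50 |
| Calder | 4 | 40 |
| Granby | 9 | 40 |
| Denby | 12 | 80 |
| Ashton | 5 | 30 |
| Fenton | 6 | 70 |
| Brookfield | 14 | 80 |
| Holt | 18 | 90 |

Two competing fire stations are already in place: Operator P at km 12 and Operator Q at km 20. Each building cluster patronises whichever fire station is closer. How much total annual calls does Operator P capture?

The indifferent point is the midpoint (12+20)/2 = 16; building clusters left of it (closer to Operator P at 12) go to Operator P, those right go to Operator Q.
  Calder at 4 (w=40) → Operator P
  Ashton at 5 (w=30) → Operator P
  Fenton at 6 (w=70) → Operator P
  Granby at 9 (w=40) → Operator P
  Denby at 12 (w=80) → Operator P
  Elwood at 13 (w=50) → Operator P
  Brookfield at 14 (w=80) → Operator P
  Holt at 18 (w=90) → Operator Q
Operator P captures 390; Operator Q captures 90.

390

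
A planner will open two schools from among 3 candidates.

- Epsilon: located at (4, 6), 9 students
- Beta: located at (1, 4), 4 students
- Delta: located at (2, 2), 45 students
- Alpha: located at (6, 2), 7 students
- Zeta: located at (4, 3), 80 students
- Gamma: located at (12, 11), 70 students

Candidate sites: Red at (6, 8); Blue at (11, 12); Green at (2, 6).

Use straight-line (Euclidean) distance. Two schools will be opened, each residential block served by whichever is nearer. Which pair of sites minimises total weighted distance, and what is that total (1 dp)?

Evaluate every pair (each demand assigned to the nearer of the two):
  {Blue, Green}: total = 634.0
  {Red, Blue}: total = 947.4
  {Red, Green}: total = 1004.6
Best pair: {Blue, Green} with total 634.0.

{Blue, Green}, total 634.0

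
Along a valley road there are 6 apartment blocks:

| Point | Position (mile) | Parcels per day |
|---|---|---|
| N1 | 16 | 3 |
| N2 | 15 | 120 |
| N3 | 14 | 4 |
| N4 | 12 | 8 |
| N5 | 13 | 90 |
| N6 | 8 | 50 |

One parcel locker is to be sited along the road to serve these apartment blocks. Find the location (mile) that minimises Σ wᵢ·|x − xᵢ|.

x = 13

For a sum of weighted absolute distances on a line, the optimum is the weighted median (not the mean). Total weight W = 275; half-weight = 137.5.
Sort by position and accumulate weight:
  mile 8 (N6, w=50) → cum 50
  mile 12 (N4, w=8) → cum 58
  mile 13 (N5, w=90) → cum 148  ≥ 137.5 → median here
  mile 14 (N3, w=4) → cum 152
  mile 15 (N2, w=120) → cum 272
  mile 16 (N1, w=3) → cum 275
Optimal location: mile 13.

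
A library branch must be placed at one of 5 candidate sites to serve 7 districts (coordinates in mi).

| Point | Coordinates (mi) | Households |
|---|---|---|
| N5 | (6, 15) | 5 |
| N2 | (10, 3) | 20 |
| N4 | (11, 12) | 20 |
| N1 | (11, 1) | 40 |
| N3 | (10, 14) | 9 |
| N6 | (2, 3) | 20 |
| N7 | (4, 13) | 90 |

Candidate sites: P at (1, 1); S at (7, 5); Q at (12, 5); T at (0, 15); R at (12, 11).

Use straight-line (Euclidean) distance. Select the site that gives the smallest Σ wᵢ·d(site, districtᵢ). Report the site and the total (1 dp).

Total weighted distance at each candidate:
  P (1, 1): total = 2256.3
  S (7, 5): total = 1471.9
  Q (12, 5): total = 1726.4
  T (0, 15): total = 2018.9
  R (12, 11): total = 1662.0
Minimum is at S with total 1471.9 mi.

S, total 1471.9 mi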